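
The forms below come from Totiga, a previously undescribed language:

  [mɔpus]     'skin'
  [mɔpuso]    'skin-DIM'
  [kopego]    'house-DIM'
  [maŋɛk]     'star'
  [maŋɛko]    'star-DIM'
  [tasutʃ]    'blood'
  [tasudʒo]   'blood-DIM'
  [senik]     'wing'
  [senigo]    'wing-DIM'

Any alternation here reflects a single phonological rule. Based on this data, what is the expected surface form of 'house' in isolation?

[kopek]

The stem for 'wing' ends in [k] in [senik] but [g] in [senigo].
But 'star' keeps [k] in both environments ([maŋɛk], [maŋɛko]), so there is no rule changing /k/ to [g] before the DIM suffix.
So /g/ is underlying, and a rule of word-final obstruent devoicing — voiced obstruents become voiceless word-finally — gives [k].
The one attested form of 'house', [kopego], shows underlying /kopeg/. Applying the same rule word-finally gives [kopek].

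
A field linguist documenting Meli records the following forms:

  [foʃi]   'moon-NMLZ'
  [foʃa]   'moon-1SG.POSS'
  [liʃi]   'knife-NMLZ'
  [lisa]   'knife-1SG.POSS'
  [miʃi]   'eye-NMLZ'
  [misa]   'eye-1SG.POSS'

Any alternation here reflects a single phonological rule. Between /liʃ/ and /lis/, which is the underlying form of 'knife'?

/lis/

In [liʃi] and [lisa] the final segment of 'knife' alternates: [ʃ] ~ [s].
But 'moon' keeps [ʃ] in both environments ([foʃi], [foʃa]), so there is no rule changing /ʃ/ to [s] before the 1SG.POSS suffix.
The underlying segment must be /s/; /s/ becomes palato-alveolar [ʃ] before a front vowel, yielding [ʃ] there.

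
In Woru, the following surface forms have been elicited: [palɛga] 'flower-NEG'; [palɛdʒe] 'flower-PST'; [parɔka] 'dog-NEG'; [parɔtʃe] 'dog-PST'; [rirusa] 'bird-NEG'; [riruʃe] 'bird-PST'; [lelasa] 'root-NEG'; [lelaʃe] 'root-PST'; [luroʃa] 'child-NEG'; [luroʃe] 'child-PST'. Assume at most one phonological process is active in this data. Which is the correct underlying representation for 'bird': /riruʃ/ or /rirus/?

/rirus/

'bird' shows [s] ~ [ʃ] at the end of the stem ([rirusa] vs [riruʃe]).
The stem 'child' ([luroʃa], [luroʃe]) shows [ʃ] unchanged in both environments, so [ʃ] cannot be basic with [s] derived before the NEG suffix.
So /s/ is underlying, and a rule of palatalization before a front vowel — /k/, /g/ and /s/ become palato-alveolar [tʃ], [dʒ] and [ʃ] before a front vowel — gives [ʃ].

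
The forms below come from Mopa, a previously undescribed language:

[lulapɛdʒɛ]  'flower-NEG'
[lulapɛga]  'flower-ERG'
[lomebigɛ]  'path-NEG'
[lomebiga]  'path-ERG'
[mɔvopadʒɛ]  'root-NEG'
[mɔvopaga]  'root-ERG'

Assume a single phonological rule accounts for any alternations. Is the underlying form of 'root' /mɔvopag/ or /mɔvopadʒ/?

/mɔvopadʒ/

The stem for 'root' ends in [dʒ] in [mɔvopadʒɛ] but [g] in [mɔvopaga].
Compare 'path', with invariant [g] in [lomebigɛ] and [lomebiga]: an analysis with underlying /g/ and a rule producing [dʒ] before the NEG suffix would wrongly predict alternation here too.
The underlying segment must be /dʒ/; palato-alveolar /dʒ/ becomes [g] when no front vowel follows, yielding [g] there.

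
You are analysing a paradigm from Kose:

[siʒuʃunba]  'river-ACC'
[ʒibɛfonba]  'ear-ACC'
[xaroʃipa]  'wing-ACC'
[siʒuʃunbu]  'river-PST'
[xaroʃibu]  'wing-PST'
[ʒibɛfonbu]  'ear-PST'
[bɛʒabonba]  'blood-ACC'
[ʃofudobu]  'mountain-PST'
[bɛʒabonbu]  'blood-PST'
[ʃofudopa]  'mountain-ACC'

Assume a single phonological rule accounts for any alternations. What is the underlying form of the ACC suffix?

/-pa/

The ACC suffix surfaces as [-ba] and [-pa], depending on the final segment of the stem.
The PST suffix, which begins with [b], is invariant after every stem; so [b] is not altered by any rule here.
The ACC suffix is therefore /-pa/ underlyingly, with post-nasal voicing: voiceless stops become voiced after a nasal.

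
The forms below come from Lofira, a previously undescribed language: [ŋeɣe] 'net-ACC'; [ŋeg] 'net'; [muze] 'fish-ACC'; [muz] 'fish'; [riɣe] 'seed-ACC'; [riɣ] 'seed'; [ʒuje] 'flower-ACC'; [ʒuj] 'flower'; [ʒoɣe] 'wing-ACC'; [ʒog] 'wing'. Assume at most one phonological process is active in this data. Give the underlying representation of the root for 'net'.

The stem for 'net' ends in [ɣ] in [ŋeɣe] but [g] in [ŋeg].
But 'seed' keeps [ɣ] in both environments ([riɣe], [riɣ]), so there is no rule changing /ɣ/ to [g] in isolation.
The alternation reflects intervocalic spirantization: voiced stops become fricatives between vowels. /g/ is underlying.

/ŋeg/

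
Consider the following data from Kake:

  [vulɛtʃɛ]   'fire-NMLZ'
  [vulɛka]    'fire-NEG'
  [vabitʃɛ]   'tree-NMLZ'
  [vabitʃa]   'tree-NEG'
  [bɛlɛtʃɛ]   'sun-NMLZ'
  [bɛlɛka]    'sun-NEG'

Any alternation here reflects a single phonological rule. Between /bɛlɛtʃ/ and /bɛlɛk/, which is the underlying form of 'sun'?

/bɛlɛk/

The root 'sun' surfaces as [bɛlɛtʃɛ] and [bɛlɛka], with a stem-final [tʃ] ~ [k] alternation.
If /tʃ/ were underlying and a rule turned it into [k] before the NEG suffix, 'tree' would also alternate; but it has [tʃ] in both [vabitʃɛ] and [vabitʃa].
So /k/ is underlying, and a rule of palatalization before a front vowel — /k/ becomes palato-alveolar [tʃ] before a front vowel — gives [tʃ].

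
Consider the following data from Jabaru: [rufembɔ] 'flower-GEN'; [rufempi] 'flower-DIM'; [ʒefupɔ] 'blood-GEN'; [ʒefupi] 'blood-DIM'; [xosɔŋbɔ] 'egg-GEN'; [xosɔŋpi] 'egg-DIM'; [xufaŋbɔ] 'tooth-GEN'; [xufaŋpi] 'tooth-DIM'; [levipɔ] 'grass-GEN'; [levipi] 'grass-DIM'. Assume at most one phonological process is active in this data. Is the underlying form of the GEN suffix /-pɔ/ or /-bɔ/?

The GEN morpheme has two allomorphs, [-bɔ] and [-pɔ].
By contrast the DIM suffix keeps its initial [p] throughout — that segment must be underlying.
The GEN suffix is therefore /-bɔ/ underlyingly, with post-vocalic devoicing: voiced stops become voiceless after a vowel.

/-bɔ/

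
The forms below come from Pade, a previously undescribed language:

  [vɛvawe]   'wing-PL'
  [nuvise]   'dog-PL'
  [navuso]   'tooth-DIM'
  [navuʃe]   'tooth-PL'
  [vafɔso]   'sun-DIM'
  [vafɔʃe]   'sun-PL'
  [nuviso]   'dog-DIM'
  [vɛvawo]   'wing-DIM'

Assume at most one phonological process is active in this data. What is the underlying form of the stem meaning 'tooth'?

/navuʃ/

'tooth' shows [s] ~ [ʃ] at the end of the stem ([navuso] vs [navuʃe]).
But 'dog' keeps [s] in both environments ([nuviso], [nuvise]), so there is no rule changing /s/ to [ʃ] before the PL suffix.
Therefore /ʃ/ is basic and [s] is derived by depalatalization (palato-alveolar /ʃ/ becomes [s] when no front vowel follows).
The underlying form of 'tooth' is therefore /navuʃ/.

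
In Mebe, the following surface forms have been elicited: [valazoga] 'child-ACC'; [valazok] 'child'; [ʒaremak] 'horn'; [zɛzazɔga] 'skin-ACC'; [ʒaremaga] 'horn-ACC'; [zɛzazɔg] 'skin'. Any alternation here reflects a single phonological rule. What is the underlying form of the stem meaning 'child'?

/valazok/

The root 'child' surfaces as [valazoga] and [valazok], with a stem-final [g] ~ [k] alternation.
But 'skin' keeps [g] in both environments ([zɛzazɔga], [zɛzazɔg]), so there is no rule changing /g/ to [k] in isolation.
The alternation reflects intervocalic voicing: voiceless stops become voiced between vowels. /k/ is underlying.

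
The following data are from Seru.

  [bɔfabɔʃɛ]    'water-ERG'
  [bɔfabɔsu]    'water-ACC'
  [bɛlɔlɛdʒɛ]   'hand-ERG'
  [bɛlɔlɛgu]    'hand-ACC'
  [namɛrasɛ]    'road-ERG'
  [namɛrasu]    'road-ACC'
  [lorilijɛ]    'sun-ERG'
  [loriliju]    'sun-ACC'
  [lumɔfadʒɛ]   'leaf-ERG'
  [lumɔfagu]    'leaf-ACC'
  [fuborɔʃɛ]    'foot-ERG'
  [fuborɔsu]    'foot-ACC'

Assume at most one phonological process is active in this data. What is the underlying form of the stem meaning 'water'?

/bɔfabɔʃ/

'water' shows [ʃ] ~ [s] at the end of the stem ([bɔfabɔʃɛ] vs [bɔfabɔsu]).
The stem 'road' ([namɛrasɛ], [namɛrasu]) shows [s] unchanged in both environments, so [s] cannot be basic with [ʃ] derived before the ERG suffix.
So /ʃ/ is underlying, and a rule of depalatalization — palato-alveolar /dʒ/ and /ʃ/ become [g] and [s] when no front vowel follows — gives [s].
So 'water' = /bɔfabɔʃ/.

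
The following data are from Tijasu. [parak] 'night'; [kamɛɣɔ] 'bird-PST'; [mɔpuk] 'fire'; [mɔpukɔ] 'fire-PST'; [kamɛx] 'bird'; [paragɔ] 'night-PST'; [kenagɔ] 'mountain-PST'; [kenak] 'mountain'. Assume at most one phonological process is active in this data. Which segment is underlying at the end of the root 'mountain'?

/g/

'mountain' shows [k] ~ [g] at the end of the stem ([kenak] vs [kenagɔ]).
But 'fire' keeps [k] in both environments ([mɔpuk], [mɔpukɔ]), so there is no rule changing /k/ to [g] before the PST suffix.
The underlying segment must be /g/; voiced obstruents become voiceless word-finally, yielding [k] there.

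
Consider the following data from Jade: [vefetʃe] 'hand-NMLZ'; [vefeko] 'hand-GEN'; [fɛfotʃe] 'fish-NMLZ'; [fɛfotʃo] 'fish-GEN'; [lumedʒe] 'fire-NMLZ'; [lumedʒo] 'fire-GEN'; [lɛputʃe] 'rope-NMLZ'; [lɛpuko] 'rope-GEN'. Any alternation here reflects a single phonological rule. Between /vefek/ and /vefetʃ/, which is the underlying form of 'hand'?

/vefek/

'hand' shows [tʃ] ~ [k] at the end of the stem ([vefetʃe] vs [vefeko]).
The stem 'fish' ([fɛfotʃe], [fɛfotʃo]) shows [tʃ] unchanged in both environments, so [tʃ] cannot be basic with [k] derived before the GEN suffix.
Therefore /k/ is basic and [tʃ] is derived by palatalization before a front vowel (/k/ becomes palato-alveolar [tʃ] before a front vowel).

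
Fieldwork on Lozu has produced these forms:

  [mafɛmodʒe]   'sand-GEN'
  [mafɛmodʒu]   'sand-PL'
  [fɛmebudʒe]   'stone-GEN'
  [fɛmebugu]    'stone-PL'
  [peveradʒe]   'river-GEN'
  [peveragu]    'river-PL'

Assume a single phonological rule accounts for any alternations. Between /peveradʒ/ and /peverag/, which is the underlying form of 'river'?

The root 'river' surfaces as [peveradʒe] and [peveragu], with a stem-final [dʒ] ~ [g] alternation.
But 'sand' keeps [dʒ] in both environments ([mafɛmodʒe], [mafɛmodʒu]), so there is no rule changing /dʒ/ to [g] before the PL suffix.
Therefore /g/ is basic and [dʒ] is derived by palatalization before a front vowel (/g/ becomes palato-alveolar [dʒ] before a front vowel).

/peverag/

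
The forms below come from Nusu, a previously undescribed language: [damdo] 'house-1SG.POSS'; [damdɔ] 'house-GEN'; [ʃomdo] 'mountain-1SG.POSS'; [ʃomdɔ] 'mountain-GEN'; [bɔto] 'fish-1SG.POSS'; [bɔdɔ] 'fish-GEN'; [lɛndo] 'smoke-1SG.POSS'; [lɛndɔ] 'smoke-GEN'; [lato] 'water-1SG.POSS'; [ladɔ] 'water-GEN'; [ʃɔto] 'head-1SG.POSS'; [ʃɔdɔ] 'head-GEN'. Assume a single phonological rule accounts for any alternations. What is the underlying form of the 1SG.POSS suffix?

/-to/

The 1SG.POSS morpheme has two allomorphs, [-do] and [-to].
By contrast the GEN suffix keeps its initial [d] throughout — that segment must be underlying.
So the underlying form is /-to/, and voiceless stops become voiced after a nasal.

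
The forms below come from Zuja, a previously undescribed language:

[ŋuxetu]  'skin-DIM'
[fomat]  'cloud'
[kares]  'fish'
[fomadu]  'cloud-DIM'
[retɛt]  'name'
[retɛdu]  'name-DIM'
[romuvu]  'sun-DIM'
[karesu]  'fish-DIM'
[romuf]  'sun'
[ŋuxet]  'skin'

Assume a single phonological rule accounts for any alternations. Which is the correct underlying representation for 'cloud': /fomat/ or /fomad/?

In [fomadu] and [fomat] the final segment of 'cloud' alternates: [d] ~ [t].
Compare 'skin', with invariant [t] in [ŋuxetu] and [ŋuxet]: an analysis with underlying /t/ and a rule producing [d] before the DIM suffix would wrongly predict alternation here too.
Therefore /d/ is basic and [t] is derived by word-final obstruent devoicing (voiced obstruents become voiceless word-finally).

/fomad/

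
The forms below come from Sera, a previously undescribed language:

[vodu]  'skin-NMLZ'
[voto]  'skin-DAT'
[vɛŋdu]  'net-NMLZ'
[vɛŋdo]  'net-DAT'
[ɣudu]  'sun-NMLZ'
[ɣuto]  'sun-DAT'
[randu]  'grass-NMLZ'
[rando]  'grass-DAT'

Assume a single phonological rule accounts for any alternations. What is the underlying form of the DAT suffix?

/-to/

The DAT suffix surfaces as [-do] and [-to], depending on the final segment of the stem.
The NMLZ suffix, which begins with [d], is invariant after every stem; so [d] is not altered by any rule here.
So the underlying form is /-to/, and voiceless stops become voiced after a nasal.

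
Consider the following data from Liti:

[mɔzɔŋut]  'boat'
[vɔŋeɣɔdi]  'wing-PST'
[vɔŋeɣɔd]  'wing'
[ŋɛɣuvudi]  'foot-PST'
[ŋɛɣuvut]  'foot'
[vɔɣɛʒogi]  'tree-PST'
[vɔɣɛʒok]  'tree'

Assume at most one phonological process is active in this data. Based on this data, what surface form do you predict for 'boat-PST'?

[mɔzɔŋudi]

In [ŋɛɣuvudi] and [ŋɛɣuvut] the final segment of 'foot' alternates: [d] ~ [t].
If /d/ were underlying and a rule turned it into [t] in isolation, 'wing' would also alternate; but it has [d] in both [vɔŋeɣɔdi] and [vɔŋeɣɔd].
The alternation reflects intervocalic voicing: voiceless stops become voiced between vowels. /t/ is underlying.
The one attested form of 'boat', [mɔzɔŋut], shows underlying /mɔzɔŋut/. Applying the same rule between vowels gives [mɔzɔŋudi].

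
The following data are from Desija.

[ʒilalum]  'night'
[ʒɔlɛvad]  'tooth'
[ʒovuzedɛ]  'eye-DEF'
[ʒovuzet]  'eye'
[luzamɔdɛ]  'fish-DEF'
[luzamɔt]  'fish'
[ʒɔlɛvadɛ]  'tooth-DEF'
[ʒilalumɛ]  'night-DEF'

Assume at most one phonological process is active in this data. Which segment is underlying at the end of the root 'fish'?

/t/

'fish' shows [t] ~ [d] at the end of the stem ([luzamɔt] vs [luzamɔdɛ]).
The stem 'tooth' ([ʒɔlɛvad], [ʒɔlɛvadɛ]) shows [d] unchanged in both environments, so [d] cannot be basic with [t] derived in isolation.
The alternation reflects intervocalic voicing: voiceless stops become voiced between vowels. /t/ is underlying.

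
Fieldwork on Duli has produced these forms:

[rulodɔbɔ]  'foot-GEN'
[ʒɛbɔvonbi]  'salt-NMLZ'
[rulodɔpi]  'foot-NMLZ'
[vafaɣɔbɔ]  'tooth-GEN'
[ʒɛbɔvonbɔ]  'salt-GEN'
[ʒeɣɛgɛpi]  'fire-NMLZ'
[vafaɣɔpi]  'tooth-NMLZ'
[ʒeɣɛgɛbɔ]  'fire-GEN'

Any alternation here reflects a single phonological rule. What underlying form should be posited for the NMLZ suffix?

/-pi/

The NMLZ morpheme has two allomorphs, [-bi] and [-pi].
By contrast the GEN suffix keeps its initial [b] throughout — that segment must be underlying.
The NMLZ suffix is therefore /-pi/ underlyingly, with post-nasal voicing: voiceless stops become voiced after a nasal.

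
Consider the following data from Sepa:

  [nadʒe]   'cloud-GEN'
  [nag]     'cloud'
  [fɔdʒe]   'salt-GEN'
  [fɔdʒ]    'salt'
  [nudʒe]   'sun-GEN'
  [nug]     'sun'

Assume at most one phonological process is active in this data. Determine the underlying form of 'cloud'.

/nag/

The stem for 'cloud' ends in [dʒ] in [nadʒe] but [g] in [nag].
The stem 'salt' ([fɔdʒe], [fɔdʒ]) shows [dʒ] unchanged in both environments, so [dʒ] cannot be basic with [g] derived in isolation.
So /g/ is underlying, and a rule of palatalization before a front vowel — /g/ becomes palato-alveolar [dʒ] before a front vowel — gives [dʒ].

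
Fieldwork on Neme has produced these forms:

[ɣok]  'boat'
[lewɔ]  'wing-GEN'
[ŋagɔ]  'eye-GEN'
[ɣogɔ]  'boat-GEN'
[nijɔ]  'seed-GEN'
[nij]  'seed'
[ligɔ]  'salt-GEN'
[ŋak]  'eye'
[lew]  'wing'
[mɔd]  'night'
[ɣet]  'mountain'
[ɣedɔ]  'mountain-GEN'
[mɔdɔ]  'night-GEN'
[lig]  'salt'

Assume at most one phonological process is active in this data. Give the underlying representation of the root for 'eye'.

/ŋak/

In [ŋagɔ] and [ŋak] the final segment of 'eye' alternates: [g] ~ [k].
The stem 'salt' ([ligɔ], [lig]) shows [g] unchanged in both environments, so [g] cannot be basic with [k] derived in isolation.
The underlying segment must be /k/; voiceless stops become voiced between vowels, yielding [g] there.
Hence 'eye' is /ŋak/ underlyingly.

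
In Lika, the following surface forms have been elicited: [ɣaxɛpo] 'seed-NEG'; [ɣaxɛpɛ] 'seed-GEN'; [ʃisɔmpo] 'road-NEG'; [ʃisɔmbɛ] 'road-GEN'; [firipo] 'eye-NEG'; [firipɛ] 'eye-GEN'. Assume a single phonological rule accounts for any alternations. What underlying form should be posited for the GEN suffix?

The GEN morpheme has two allomorphs, [-bɛ] and [-pɛ].
The NEG suffix, which begins with [p], is invariant after every stem; so [p] is not altered by any rule here.
So the underlying form is /-bɛ/, and voiced stops become voiceless after a vowel.

/-bɛ/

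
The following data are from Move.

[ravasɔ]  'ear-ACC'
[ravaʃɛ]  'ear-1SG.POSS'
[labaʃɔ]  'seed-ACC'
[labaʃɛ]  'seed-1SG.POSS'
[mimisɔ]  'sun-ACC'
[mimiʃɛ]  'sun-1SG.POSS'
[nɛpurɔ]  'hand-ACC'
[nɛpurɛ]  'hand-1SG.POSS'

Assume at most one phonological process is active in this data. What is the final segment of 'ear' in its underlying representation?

/s/

The root 'ear' surfaces as [ravasɔ] and [ravaʃɛ], with a stem-final [s] ~ [ʃ] alternation.
But 'seed' keeps [ʃ] in both environments ([labaʃɔ], [labaʃɛ]), so there is no rule changing /ʃ/ to [s] before the ACC suffix.
Therefore /s/ is basic and [ʃ] is derived by palatalization before a front vowel (/s/ becomes palato-alveolar [ʃ] before a front vowel).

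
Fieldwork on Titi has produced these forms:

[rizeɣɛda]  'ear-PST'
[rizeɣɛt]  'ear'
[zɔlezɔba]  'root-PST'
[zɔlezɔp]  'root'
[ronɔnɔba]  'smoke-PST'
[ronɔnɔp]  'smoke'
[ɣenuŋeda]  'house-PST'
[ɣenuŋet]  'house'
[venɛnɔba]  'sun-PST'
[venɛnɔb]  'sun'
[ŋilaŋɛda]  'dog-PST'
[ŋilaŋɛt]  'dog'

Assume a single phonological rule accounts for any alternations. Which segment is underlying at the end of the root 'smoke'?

'smoke' shows [b] ~ [p] at the end of the stem ([ronɔnɔba] vs [ronɔnɔp]).
But 'sun' keeps [b] in both environments ([venɛnɔba], [venɛnɔb]), so there is no rule changing /b/ to [p] in isolation.
The underlying segment must be /p/; voiceless stops become voiced between vowels, yielding [b] there.

/p/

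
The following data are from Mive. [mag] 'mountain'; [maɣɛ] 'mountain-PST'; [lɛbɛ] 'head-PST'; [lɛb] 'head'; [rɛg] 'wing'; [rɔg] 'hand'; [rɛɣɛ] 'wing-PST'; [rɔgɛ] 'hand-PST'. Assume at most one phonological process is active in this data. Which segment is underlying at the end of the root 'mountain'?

/ɣ/

In [mag] and [maɣɛ] the final segment of 'mountain' alternates: [g] ~ [ɣ].
The stem 'hand' ([rɔg], [rɔgɛ]) shows [g] unchanged in both environments, so [g] cannot be basic with [ɣ] derived before the PST suffix.
The underlying segment must be /ɣ/; voiced fricatives become stops word-finally, yielding [g] there.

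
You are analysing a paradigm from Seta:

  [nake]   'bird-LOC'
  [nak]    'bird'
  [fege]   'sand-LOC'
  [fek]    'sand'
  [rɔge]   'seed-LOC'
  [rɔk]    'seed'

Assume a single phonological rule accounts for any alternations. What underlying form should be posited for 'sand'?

The root 'sand' surfaces as [fege] and [fek], with a stem-final [g] ~ [k] alternation.
The stem 'bird' ([nake], [nak]) shows [k] unchanged in both environments, so [k] cannot be basic with [g] derived before the LOC suffix.
The underlying segment must be /g/; voiced obstruents become voiceless word-finally, yielding [k] there.

/feg/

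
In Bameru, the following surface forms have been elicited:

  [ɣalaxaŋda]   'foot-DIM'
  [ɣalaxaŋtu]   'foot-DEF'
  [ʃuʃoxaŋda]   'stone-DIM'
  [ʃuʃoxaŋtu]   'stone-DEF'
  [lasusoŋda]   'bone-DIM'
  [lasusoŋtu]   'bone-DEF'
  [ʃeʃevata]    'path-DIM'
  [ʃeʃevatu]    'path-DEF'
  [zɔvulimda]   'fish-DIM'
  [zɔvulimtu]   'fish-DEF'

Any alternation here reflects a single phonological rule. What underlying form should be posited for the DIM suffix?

/-da/

The DIM morpheme has two allomorphs, [-da] and [-ta].
The DEF suffix, which begins with [t], is invariant after every stem; so [t] is not altered by any rule here.
So the underlying form is /-da/, and voiced stops become voiceless after a vowel.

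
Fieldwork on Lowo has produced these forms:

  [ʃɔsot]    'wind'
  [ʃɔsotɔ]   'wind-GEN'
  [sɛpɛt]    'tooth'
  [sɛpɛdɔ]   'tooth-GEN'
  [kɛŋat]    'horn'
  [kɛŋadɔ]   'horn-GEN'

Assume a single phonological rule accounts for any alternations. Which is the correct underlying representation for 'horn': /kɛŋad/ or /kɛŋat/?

The stem for 'horn' ends in [t] in [kɛŋat] but [d] in [kɛŋadɔ].
The stem 'wind' ([ʃɔsot], [ʃɔsotɔ]) shows [t] unchanged in both environments, so [t] cannot be basic with [d] derived before the GEN suffix.
Therefore /d/ is basic and [t] is derived by word-final obstruent devoicing (voiced obstruents become voiceless word-finally).

/kɛŋad/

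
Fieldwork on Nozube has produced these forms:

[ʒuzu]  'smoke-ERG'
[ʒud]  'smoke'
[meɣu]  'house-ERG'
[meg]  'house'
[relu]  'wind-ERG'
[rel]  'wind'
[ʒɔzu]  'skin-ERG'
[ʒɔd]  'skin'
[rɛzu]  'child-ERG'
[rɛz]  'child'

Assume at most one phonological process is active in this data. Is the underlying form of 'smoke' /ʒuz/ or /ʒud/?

/ʒud/

'smoke' shows [z] ~ [d] at the end of the stem ([ʒuzu] vs [ʒud]).
Compare 'child', with invariant [z] in [rɛzu] and [rɛz]: an analysis with underlying /z/ and a rule producing [d] in isolation would wrongly predict alternation here too.
The underlying segment must be /d/; voiced stops become fricatives between vowels, yielding [z] there.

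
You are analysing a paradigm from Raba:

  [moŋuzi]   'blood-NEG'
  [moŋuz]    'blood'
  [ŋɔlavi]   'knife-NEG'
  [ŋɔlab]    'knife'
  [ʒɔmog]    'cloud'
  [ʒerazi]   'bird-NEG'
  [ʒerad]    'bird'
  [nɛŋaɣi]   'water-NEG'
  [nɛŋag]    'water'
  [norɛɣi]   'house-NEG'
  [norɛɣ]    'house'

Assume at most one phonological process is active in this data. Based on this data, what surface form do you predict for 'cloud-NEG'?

'water' shows [ɣ] ~ [g] at the end of the stem ([nɛŋaɣi] vs [nɛŋag]).
Compare 'house', with invariant [ɣ] in [norɛɣi] and [norɛɣ]: an analysis with underlying /ɣ/ and a rule producing [g] in isolation would wrongly predict alternation here too.
So /g/ is underlying, and a rule of intervocalic spirantization — voiced stops become fricatives between vowels — gives [ɣ].
The one attested form of 'cloud', [ʒɔmog], shows underlying /ʒɔmog/. Applying the same rule between vowels gives [ʒɔmoɣi].

[ʒɔmoɣi]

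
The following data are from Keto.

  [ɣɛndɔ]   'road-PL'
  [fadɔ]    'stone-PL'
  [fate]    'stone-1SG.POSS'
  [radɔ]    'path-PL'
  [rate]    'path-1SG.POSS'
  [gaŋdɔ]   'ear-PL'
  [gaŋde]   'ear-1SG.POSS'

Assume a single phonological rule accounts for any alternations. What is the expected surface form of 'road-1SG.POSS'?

[ɣɛnde]

The 1SG.POSS suffix surfaces as [-de] and [-te], depending on the final segment of the stem.
By contrast the PL suffix keeps its initial [d] throughout — that segment must be underlying.
So the underlying form is /-te/, and voiceless stops become voiced after a nasal.
After 'road', which ends in a nasal, the suffix surfaces as [-de], giving [ɣɛnde].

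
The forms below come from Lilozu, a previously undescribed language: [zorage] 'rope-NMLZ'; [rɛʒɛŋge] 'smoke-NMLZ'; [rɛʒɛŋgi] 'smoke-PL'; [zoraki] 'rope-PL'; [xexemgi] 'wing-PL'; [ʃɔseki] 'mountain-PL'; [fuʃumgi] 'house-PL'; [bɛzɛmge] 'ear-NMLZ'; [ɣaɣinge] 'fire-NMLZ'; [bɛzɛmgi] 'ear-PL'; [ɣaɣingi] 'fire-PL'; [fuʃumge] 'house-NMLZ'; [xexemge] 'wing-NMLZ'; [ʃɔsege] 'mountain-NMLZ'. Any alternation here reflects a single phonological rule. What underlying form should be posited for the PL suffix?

The PL morpheme has two allomorphs, [-gi] and [-ki].
By contrast the NMLZ suffix keeps its initial [g] throughout — that segment must be underlying.
So the underlying form is /-ki/, and voiceless stops become voiced after a nasal.

/-ki/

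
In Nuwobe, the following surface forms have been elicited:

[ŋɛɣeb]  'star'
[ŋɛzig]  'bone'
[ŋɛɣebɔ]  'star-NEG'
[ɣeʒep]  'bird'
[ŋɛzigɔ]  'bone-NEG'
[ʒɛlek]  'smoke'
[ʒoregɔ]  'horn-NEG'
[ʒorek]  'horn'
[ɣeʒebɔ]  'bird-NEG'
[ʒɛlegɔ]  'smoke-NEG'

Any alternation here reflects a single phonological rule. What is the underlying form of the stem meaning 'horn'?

The root 'horn' surfaces as [ʒoregɔ] and [ʒorek], with a stem-final [g] ~ [k] alternation.
If /g/ were underlying and a rule turned it into [k] in isolation, 'bone' would also alternate; but it has [g] in both [ŋɛzigɔ] and [ŋɛzig].
The underlying segment must be /k/; voiceless stops become voiced between vowels, yielding [g] there.
So 'horn' = /ʒorek/.

/ʒorek/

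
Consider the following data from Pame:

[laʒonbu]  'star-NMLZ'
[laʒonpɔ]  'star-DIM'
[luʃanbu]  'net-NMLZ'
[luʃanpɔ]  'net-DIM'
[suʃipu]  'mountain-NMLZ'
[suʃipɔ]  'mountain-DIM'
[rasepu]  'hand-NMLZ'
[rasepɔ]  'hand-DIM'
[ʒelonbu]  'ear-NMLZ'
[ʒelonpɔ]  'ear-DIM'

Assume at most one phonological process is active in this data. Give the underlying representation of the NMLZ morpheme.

The NMLZ suffix surfaces as [-bu] and [-pu], depending on the final segment of the stem.
The DIM suffix, which begins with [p], is invariant after every stem; so [p] is not altered by any rule here.
The NMLZ suffix is therefore /-bu/ underlyingly, with post-vocalic devoicing: voiced stops become voiceless after a vowel.

/-bu/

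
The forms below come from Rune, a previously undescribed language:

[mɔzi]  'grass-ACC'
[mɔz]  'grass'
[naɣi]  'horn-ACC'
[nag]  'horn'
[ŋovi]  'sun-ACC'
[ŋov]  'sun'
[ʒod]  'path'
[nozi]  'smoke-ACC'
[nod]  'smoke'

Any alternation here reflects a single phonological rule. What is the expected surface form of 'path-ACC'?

[ʒozi]

'smoke' shows [z] ~ [d] at the end of the stem ([nozi] vs [nod]).
The stem 'grass' ([mɔzi], [mɔz]) shows [z] unchanged in both environments, so [z] cannot be basic with [d] derived in isolation.
So /d/ is underlying, and a rule of intervocalic spirantization — voiced stops become fricatives between vowels — gives [z].
The one attested form of 'path', [ʒod], shows underlying /ʒod/. Applying the same rule between vowels gives [ʒozi].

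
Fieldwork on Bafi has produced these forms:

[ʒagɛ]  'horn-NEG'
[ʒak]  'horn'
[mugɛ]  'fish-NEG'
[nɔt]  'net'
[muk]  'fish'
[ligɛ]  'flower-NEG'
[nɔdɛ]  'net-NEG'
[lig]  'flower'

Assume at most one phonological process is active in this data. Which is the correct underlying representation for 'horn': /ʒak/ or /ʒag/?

'horn' shows [g] ~ [k] at the end of the stem ([ʒagɛ] vs [ʒak]).
Compare 'flower', with invariant [g] in [ligɛ] and [lig]: an analysis with underlying /g/ and a rule producing [k] in isolation would wrongly predict alternation here too.
So /k/ is underlying, and a rule of intervocalic voicing — voiceless stops become voiced between vowels — gives [g].

/ʒak/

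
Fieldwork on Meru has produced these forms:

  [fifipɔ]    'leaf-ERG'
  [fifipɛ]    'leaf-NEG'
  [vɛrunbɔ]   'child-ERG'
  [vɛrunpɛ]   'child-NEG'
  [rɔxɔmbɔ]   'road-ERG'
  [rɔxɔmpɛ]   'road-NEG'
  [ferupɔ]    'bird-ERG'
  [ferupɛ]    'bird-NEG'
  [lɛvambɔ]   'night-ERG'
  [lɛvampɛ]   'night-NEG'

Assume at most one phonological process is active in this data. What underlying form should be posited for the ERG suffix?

The ERG suffix surfaces as [-bɔ] and [-pɔ], depending on the final segment of the stem.
By contrast the NEG suffix keeps its initial [p] throughout — that segment must be underlying.
The ERG suffix is therefore /-bɔ/ underlyingly, with post-vocalic devoicing: voiced stops become voiceless after a vowel.

/-bɔ/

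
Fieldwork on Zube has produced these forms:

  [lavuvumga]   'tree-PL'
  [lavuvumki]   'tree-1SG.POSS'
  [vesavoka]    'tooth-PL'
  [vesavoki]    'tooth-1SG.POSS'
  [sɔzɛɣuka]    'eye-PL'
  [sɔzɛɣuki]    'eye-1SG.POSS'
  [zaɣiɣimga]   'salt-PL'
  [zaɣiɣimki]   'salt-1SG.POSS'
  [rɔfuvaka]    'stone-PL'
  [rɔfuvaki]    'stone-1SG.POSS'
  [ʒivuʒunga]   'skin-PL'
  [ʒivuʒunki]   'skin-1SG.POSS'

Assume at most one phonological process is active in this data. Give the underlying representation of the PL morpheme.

The PL morpheme has two allomorphs, [-ga] and [-ka].
By contrast the 1SG.POSS suffix keeps its initial [k] throughout — that segment must be underlying.
So the underlying form is /-ga/, and voiced stops become voiceless after a vowel.

/-ga/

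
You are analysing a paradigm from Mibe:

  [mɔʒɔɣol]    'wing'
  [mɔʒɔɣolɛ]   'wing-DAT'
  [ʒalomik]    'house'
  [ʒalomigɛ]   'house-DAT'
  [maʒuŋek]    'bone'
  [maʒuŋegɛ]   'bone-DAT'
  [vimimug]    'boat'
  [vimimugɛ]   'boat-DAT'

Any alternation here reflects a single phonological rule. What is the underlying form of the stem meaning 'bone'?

/maʒuŋek/

The stem for 'bone' ends in [k] in [maʒuŋek] but [g] in [maʒuŋegɛ].
But 'boat' keeps [g] in both environments ([vimimug], [vimimugɛ]), so there is no rule changing /g/ to [k] in isolation.
The alternation reflects intervocalic voicing: voiceless stops become voiced between vowels. /k/ is underlying.
Hence 'bone' is /maʒuŋek/ underlyingly.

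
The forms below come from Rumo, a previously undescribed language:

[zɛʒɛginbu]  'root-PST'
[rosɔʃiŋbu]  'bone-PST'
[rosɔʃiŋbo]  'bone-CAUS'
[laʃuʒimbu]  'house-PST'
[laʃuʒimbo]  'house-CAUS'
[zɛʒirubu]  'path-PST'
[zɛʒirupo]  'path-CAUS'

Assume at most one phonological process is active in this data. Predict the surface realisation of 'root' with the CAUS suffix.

[zɛʒɛginbo]

The CAUS suffix surfaces as [-bo] and [-po], depending on the final segment of the stem.
By contrast the PST suffix keeps its initial [b] throughout — that segment must be underlying.
So the underlying form is /-po/, and voiceless stops become voiced after a nasal.
After 'root', which ends in a nasal, the suffix surfaces as [-bo], giving [zɛʒɛginbo].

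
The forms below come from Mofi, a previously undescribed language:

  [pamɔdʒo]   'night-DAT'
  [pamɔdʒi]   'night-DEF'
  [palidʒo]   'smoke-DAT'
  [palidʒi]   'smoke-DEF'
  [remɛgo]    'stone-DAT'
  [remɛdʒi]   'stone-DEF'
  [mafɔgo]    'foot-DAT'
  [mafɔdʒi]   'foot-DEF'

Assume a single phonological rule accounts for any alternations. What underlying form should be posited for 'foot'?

/mafɔg/

The stem for 'foot' ends in [g] in [mafɔgo] but [dʒ] in [mafɔdʒi].
But 'smoke' keeps [dʒ] in both environments ([palidʒo], [palidʒi]), so there is no rule changing /dʒ/ to [g] before the DAT suffix.
So /g/ is underlying, and a rule of palatalization before a front vowel — /g/ becomes palato-alveolar [dʒ] before a front vowel — gives [dʒ].
The underlying form of 'foot' is therefore /mafɔg/.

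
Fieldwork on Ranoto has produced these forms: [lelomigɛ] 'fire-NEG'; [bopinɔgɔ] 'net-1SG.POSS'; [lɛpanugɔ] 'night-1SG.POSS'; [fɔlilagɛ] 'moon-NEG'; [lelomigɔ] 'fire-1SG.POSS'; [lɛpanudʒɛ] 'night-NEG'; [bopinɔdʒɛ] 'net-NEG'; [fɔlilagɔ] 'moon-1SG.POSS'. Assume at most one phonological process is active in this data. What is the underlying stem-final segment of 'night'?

In [lɛpanugɔ] and [lɛpanudʒɛ] the final segment of 'night' alternates: [g] ~ [dʒ].
If /g/ were underlying and a rule turned it into [dʒ] before the NEG suffix, 'moon' would also alternate; but it has [g] in both [fɔlilagɔ] and [fɔlilagɛ].
So /dʒ/ is underlying, and a rule of depalatalization — palato-alveolar /dʒ/ becomes [g] when no front vowel follows — gives [g].

/dʒ/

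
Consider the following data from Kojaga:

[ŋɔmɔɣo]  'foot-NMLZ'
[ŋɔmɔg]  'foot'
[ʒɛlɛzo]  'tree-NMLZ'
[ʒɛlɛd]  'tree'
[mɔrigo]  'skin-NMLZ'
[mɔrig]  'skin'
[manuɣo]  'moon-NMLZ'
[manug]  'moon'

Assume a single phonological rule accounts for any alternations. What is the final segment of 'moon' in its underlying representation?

/ɣ/

The stem for 'moon' ends in [ɣ] in [manuɣo] but [g] in [manug].
Compare 'skin', with invariant [g] in [mɔrigo] and [mɔrig]: an analysis with underlying /g/ and a rule producing [ɣ] before the NMLZ suffix would wrongly predict alternation here too.
The alternation reflects word-final hardening: voiced fricatives become stops word-finally. /ɣ/ is underlying.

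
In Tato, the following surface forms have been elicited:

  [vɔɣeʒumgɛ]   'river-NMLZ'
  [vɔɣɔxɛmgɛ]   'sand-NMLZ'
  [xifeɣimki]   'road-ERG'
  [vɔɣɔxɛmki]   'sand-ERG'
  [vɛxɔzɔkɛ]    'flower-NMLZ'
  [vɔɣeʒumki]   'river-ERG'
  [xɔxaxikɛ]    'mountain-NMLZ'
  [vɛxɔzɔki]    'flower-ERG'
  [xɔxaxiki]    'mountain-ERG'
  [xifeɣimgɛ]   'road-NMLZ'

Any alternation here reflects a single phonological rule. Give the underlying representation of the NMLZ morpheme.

/-gɛ/

The NMLZ morpheme has two allomorphs, [-gɛ] and [-kɛ].
By contrast the ERG suffix keeps its initial [k] throughout — that segment must be underlying.
The NMLZ suffix is therefore /-gɛ/ underlyingly, with post-vocalic devoicing: voiced stops become voiceless after a vowel.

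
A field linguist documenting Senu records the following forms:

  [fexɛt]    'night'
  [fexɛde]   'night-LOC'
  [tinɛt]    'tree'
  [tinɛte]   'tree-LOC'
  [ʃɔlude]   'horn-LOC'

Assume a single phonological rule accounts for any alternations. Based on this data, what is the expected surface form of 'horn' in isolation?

[ʃɔlut]

'night' shows [t] ~ [d] at the end of the stem ([fexɛt] vs [fexɛde]).
The stem 'tree' ([tinɛt], [tinɛte]) shows [t] unchanged in both environments, so [t] cannot be basic with [d] derived before the LOC suffix.
The underlying segment must be /d/; voiced obstruents become voiceless word-finally, yielding [t] there.
From [ʃɔlude] the stem 'horn' is /ʃɔlud/; word-finally this yields [ʃɔlut].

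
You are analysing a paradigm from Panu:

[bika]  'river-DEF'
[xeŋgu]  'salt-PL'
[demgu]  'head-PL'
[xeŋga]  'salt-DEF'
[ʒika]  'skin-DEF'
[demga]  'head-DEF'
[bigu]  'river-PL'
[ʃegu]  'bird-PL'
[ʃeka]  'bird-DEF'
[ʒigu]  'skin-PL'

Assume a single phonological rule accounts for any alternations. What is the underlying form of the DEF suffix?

The DEF morpheme has two allomorphs, [-ga] and [-ka].
By contrast the PL suffix keeps its initial [g] throughout — that segment must be underlying.
The DEF suffix is therefore /-ka/ underlyingly, with post-nasal voicing: voiceless stops become voiced after a nasal.

/-ka/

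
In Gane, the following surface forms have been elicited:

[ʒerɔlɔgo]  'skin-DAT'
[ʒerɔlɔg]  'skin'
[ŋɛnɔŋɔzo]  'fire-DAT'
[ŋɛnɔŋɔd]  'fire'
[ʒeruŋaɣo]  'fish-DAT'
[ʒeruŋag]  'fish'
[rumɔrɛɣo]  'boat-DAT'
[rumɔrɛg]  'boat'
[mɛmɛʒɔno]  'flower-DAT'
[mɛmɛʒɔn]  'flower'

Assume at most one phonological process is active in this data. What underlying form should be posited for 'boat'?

The root 'boat' surfaces as [rumɔrɛɣo] and [rumɔrɛg], with a stem-final [ɣ] ~ [g] alternation.
Compare 'skin', with invariant [g] in [ʒerɔlɔgo] and [ʒerɔlɔg]: an analysis with underlying /g/ and a rule producing [ɣ] before the DAT suffix would wrongly predict alternation here too.
The alternation reflects word-final hardening: voiced fricatives become stops word-finally. /ɣ/ is underlying.

/rumɔrɛɣ/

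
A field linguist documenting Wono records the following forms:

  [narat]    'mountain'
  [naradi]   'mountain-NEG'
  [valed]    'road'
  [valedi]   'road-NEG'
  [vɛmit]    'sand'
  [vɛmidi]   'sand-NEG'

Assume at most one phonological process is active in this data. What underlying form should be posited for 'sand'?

In [vɛmit] and [vɛmidi] the final segment of 'sand' alternates: [t] ~ [d].
If /d/ were underlying and a rule turned it into [t] in isolation, 'road' would also alternate; but it has [d] in both [valed] and [valedi].
The alternation reflects intervocalic voicing: voiceless stops become voiced between vowels. /t/ is underlying.
Hence 'sand' is /vɛmit/ underlyingly.

/vɛmit/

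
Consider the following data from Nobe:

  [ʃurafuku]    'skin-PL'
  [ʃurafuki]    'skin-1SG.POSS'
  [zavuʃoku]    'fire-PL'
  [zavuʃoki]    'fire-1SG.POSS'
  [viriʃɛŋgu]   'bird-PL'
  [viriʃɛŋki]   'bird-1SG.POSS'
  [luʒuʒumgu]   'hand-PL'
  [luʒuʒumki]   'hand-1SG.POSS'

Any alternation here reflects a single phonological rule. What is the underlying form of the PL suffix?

The PL suffix surfaces as [-gu] and [-ku], depending on the final segment of the stem.
The 1SG.POSS suffix, which begins with [k], is invariant after every stem; so [k] is not altered by any rule here.
So the underlying form is /-gu/, and voiced stops become voiceless after a vowel.

/-gu/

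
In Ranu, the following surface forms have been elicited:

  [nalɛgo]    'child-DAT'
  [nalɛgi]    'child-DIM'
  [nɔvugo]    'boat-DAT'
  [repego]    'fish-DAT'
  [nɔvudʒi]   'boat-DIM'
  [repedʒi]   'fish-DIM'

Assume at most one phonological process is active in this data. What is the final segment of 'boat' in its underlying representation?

/dʒ/

'boat' shows [dʒ] ~ [g] at the end of the stem ([nɔvudʒi] vs [nɔvugo]).
But 'child' keeps [g] in both environments ([nalɛgi], [nalɛgo]), so there is no rule changing /g/ to [dʒ] before the DIM suffix.
Therefore /dʒ/ is basic and [g] is derived by depalatalization (palato-alveolar /dʒ/ becomes [g] when no front vowel follows).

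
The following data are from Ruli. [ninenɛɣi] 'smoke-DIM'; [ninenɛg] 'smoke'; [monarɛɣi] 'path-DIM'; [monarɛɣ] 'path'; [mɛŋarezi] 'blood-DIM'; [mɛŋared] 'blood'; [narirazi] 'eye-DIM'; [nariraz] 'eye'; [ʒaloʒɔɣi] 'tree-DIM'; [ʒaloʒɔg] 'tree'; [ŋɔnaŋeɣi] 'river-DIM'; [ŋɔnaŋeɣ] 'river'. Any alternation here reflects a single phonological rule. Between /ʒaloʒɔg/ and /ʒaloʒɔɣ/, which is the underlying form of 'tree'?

'tree' shows [ɣ] ~ [g] at the end of the stem ([ʒaloʒɔɣi] vs [ʒaloʒɔg]).
Compare 'river', with invariant [ɣ] in [ŋɔnaŋeɣi] and [ŋɔnaŋeɣ]: an analysis with underlying /ɣ/ and a rule producing [g] in isolation would wrongly predict alternation here too.
The underlying segment must be /g/; voiced stops become fricatives between vowels, yielding [ɣ] there.

/ʒaloʒɔg/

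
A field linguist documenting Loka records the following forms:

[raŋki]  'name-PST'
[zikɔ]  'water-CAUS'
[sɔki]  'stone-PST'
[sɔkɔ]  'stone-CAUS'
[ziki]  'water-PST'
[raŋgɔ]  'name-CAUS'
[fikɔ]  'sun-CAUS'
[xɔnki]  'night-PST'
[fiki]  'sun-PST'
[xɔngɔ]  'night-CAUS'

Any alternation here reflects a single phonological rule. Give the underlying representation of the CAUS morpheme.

The CAUS morpheme has two allomorphs, [-gɔ] and [-kɔ].
By contrast the PST suffix keeps its initial [k] throughout — that segment must be underlying.
So the underlying form is /-gɔ/, and voiced stops become voiceless after a vowel.

/-gɔ/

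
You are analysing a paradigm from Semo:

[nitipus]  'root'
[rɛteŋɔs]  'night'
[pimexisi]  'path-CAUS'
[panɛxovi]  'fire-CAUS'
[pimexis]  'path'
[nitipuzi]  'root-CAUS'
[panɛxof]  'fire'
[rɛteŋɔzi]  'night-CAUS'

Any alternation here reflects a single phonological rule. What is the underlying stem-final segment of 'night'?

/z/

The stem for 'night' ends in [z] in [rɛteŋɔzi] but [s] in [rɛteŋɔs].
Compare 'path', with invariant [s] in [pimexisi] and [pimexis]: an analysis with underlying /s/ and a rule producing [z] before the CAUS suffix would wrongly predict alternation here too.
Therefore /z/ is basic and [s] is derived by word-final obstruent devoicing (voiced obstruents become voiceless word-finally).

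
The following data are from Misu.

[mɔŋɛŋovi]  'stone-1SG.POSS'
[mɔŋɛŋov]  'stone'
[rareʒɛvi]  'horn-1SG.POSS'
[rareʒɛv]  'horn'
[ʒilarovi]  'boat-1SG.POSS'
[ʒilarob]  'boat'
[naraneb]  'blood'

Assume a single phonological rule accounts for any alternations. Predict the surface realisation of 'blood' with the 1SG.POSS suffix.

'boat' shows [v] ~ [b] at the end of the stem ([ʒilarovi] vs [ʒilarob]).
But 'stone' keeps [v] in both environments ([mɔŋɛŋovi], [mɔŋɛŋov]), so there is no rule changing /v/ to [b] in isolation.
The underlying segment must be /b/; voiced stops become fricatives between vowels, yielding [v] there.
From [naraneb] the stem 'blood' is /naraneb/; between vowels this yields [naranevi].

[naranevi]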